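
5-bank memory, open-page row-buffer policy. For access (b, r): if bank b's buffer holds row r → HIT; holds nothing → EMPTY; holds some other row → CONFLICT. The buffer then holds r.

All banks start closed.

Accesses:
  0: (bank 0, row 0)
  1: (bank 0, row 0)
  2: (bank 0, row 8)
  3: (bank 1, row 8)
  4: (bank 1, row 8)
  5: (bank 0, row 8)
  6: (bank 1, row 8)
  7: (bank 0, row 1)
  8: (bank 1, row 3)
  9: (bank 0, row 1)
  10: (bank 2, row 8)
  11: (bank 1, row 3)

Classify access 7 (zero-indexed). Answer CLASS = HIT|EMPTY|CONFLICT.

CLASS = CONFLICT

  [0] b0 r0: no row ⇒ E
  [1] b0 r0: had r0 ⇒ H
  [2] b0 r8: had r0 ⇒ C
  [3] b1 r8: no row ⇒ E
  [4] b1 r8: had r8 ⇒ H
  [5] b0 r8: had r8 ⇒ H
  [6] b1 r8: had r8 ⇒ H
  [7] b0 r1: had r8 ⇒ C
  [8] b1 r3: had r8 ⇒ C
  [9] b0 r1: had r1 ⇒ H
  [10] b2 r8: no row ⇒ E
  [11] b1 r3: had r3 ⇒ H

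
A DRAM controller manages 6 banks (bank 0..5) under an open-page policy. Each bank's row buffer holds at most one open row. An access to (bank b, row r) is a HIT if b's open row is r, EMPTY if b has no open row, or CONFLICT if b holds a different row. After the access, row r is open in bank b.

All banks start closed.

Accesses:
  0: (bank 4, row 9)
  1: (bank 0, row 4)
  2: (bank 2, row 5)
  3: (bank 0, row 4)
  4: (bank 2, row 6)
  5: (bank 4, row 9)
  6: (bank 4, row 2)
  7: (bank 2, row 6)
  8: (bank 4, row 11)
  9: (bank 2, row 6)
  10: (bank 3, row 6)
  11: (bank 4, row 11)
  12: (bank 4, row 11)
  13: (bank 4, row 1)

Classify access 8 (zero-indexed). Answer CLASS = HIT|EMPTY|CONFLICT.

  [0] b4 r9: no row ⇒ E
  [1] b0 r4: no row ⇒ E
  [2] b2 r5: no row ⇒ E
  [3] b0 r4: had r4 ⇒ H
  [4] b2 r6: had r5 ⇒ C
  [5] b4 r9: had r9 ⇒ H
  [6] b4 r2: had r9 ⇒ C
  [7] b2 r6: had r6 ⇒ H
  [8] b4 r11: had r2 ⇒ C
  [9] b2 r6: had r6 ⇒ H
  [10] b3 r6: no row ⇒ E
  [11] b4 r11: had r11 ⇒ H
  [12] b4 r11: had r11 ⇒ H
  [13] b4 r1: had r11 ⇒ C

CLASS = CONFLICT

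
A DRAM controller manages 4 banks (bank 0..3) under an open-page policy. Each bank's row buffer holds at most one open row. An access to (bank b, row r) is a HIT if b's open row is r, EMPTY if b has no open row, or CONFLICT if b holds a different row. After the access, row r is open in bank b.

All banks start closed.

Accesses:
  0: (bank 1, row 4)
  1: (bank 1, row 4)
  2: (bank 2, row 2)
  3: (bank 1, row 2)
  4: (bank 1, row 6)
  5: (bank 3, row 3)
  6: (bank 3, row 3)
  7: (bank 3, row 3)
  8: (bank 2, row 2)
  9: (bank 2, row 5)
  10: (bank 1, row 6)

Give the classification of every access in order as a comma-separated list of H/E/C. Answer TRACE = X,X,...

TRACE = E,H,E,C,C,E,H,H,H,C,H

step 0: bank1 None->4 [EMPTY]
step 1: bank1 4->4 [HIT]
step 2: bank2 None->2 [EMPTY]
step 3: bank1 4->2 [CONFLICT]
step 4: bank1 2->6 [CONFLICT]
step 5: bank3 None->3 [EMPTY]
step 6: bank3 3->3 [HIT]
step 7: bank3 3->3 [HIT]
step 8: bank2 2->2 [HIT]
step 9: bank2 2->5 [CONFLICT]
step 10: bank1 6->6 [HIT]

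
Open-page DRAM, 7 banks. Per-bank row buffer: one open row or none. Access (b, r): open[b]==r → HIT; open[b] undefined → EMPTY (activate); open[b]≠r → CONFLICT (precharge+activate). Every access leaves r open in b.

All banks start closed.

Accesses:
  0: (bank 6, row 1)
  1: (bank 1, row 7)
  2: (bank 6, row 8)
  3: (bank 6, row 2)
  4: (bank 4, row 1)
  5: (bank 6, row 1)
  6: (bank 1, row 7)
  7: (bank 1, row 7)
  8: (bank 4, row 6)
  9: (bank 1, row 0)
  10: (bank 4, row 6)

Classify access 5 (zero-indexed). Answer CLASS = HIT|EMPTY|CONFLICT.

  [0] b6 r1: no row ⇒ E
  [1] b1 r7: no row ⇒ E
  [2] b6 r8: had r1 ⇒ C
  [3] b6 r2: had r8 ⇒ C
  [4] b4 r1: no row ⇒ E
  [5] b6 r1: had r2 ⇒ C
  [6] b1 r7: had r7 ⇒ H
  [7] b1 r7: had r7 ⇒ H
  [8] b4 r6: had r1 ⇒ C
  [9] b1 r0: had r7 ⇒ C
  [10] b4 r6: had r6 ⇒ H

CLASS = CONFLICT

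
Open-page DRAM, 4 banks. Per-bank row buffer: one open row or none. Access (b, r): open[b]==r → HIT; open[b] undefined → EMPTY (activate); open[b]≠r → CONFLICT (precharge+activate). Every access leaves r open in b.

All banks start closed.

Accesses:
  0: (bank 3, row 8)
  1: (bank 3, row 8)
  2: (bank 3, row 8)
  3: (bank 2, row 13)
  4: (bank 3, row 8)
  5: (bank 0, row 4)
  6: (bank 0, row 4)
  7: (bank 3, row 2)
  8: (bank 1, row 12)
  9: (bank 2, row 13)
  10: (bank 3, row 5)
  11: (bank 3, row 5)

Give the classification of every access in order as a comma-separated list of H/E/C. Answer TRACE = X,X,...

TRACE = E,H,H,E,H,E,H,C,E,H,C,H

  [0] b3 r8: no row ⇒ E
  [1] b3 r8: had r8 ⇒ H
  [2] b3 r8: had r8 ⇒ H
  [3] b2 r13: no row ⇒ E
  [4] b3 r8: had r8 ⇒ H
  [5] b0 r4: no row ⇒ E
  [6] b0 r4: had r4 ⇒ H
  [7] b3 r2: had r8 ⇒ C
  [8] b1 r12: no row ⇒ E
  [9] b2 r13: had r13 ⇒ H
  [10] b3 r5: had r2 ⇒ C
  [11] b3 r5: had r5 ⇒ H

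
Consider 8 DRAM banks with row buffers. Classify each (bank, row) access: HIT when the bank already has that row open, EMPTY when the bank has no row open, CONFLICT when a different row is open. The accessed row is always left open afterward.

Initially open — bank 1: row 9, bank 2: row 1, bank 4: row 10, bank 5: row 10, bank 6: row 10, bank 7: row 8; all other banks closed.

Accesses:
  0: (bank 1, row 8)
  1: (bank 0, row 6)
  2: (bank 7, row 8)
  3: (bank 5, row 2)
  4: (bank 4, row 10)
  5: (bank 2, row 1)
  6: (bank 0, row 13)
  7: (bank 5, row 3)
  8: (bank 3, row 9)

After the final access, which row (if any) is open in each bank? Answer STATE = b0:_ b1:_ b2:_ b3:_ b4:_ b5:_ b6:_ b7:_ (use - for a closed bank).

#0 (1,8) C  (was 9)
#1 (0,6) E
#2 (7,8) H  (was 8)
#3 (5,2) C  (was 10)
#4 (4,10) H  (was 10)
#5 (2,1) H  (was 1)
#6 (0,13) C  (was 6)
#7 (5,3) C  (was 2)
#8 (3,9) E

STATE = b0:13 b1:8 b2:1 b3:9 b4:10 b5:3 b6:10 b7:8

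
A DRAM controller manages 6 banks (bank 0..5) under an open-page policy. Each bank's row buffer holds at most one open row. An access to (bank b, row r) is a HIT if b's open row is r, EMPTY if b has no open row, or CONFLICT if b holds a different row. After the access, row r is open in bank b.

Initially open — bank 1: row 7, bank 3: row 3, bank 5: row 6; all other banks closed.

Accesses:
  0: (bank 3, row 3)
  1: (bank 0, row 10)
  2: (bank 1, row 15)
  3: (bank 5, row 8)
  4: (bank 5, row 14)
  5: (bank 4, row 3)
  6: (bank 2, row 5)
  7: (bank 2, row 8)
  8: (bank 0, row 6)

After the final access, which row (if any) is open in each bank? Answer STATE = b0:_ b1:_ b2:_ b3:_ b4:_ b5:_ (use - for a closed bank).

STATE = b0:6 b1:15 b2:8 b3:3 b4:3 b5:14

#0 (3,3) H  (was 3)
#1 (0,10) E
#2 (1,15) C  (was 7)
#3 (5,8) C  (was 6)
#4 (5,14) C  (was 8)
#5 (4,3) E
#6 (2,5) E
#7 (2,8) C  (was 5)
#8 (0,6) C  (was 10)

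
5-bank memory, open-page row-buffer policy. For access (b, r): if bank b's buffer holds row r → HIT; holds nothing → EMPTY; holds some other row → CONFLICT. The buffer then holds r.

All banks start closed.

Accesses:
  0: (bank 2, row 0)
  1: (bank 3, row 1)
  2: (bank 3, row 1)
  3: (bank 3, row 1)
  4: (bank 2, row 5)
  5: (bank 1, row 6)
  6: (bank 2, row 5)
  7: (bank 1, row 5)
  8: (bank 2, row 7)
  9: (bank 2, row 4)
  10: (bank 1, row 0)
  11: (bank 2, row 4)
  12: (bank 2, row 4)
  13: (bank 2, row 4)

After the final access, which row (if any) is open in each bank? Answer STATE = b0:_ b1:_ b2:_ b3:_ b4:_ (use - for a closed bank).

STATE = b0:- b1:0 b2:4 b3:1 b4:-

#0 (2,0) E
#1 (3,1) E
#2 (3,1) H  (was 1)
#3 (3,1) H  (was 1)
#4 (2,5) C  (was 0)
#5 (1,6) E
#6 (2,5) H  (was 5)
#7 (1,5) C  (was 6)
#8 (2,7) C  (was 5)
#9 (2,4) C  (was 7)
#10 (1,0) C  (was 5)
#11 (2,4) H  (was 4)
#12 (2,4) H  (was 4)
#13 (2,4) H  (was 4)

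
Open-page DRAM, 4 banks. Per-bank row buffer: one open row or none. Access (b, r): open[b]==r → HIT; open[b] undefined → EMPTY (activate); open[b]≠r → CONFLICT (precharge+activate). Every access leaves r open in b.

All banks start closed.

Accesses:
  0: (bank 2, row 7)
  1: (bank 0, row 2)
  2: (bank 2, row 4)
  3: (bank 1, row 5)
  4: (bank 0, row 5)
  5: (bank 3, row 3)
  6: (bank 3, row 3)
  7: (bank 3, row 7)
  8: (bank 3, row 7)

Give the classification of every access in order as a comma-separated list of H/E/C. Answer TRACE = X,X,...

TRACE = E,E,C,E,C,E,H,C,H

0: bank 2 row 7 — prev None → EMPTY
1: bank 0 row 2 — prev None → EMPTY
2: bank 2 row 4 — prev 7 → CONFLICT
3: bank 1 row 5 — prev None → EMPTY
4: bank 0 row 5 — prev 2 → CONFLICT
5: bank 3 row 3 — prev None → EMPTY
6: bank 3 row 3 — prev 3 → HIT
7: bank 3 row 7 — prev 3 → CONFLICT
8: bank 3 row 7 — prev 7 → HIT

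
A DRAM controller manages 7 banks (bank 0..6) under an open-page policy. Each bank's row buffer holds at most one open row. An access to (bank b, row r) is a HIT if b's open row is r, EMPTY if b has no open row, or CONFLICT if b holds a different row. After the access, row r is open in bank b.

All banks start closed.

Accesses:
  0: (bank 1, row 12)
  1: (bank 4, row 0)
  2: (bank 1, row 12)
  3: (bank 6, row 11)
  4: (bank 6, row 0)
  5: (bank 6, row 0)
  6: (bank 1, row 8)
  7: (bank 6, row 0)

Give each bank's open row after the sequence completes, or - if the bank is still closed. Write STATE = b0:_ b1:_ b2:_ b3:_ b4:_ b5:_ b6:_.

STATE = b0:- b1:8 b2:- b3:- b4:0 b5:- b6:0

0: bank 1 row 12 — prev None → EMPTY
1: bank 4 row 0 — prev None → EMPTY
2: bank 1 row 12 — prev 12 → HIT
3: bank 6 row 11 — prev None → EMPTY
4: bank 6 row 0 — prev 11 → CONFLICT
5: bank 6 row 0 — prev 0 → HIT
6: bank 1 row 8 — prev 12 → CONFLICT
7: bank 6 row 0 — prev 0 → HIT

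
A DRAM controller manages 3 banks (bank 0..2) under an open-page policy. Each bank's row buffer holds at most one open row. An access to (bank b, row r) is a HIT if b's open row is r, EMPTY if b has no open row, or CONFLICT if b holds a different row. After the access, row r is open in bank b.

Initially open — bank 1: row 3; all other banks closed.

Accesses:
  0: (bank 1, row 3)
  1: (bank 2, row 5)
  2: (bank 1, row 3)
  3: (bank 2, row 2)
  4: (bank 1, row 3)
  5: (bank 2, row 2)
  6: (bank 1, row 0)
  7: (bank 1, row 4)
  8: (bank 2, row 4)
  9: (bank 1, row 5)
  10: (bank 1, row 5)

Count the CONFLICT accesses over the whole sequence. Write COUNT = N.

step 0: bank1 3->3 [HIT]
step 1: bank2 None->5 [EMPTY]
step 2: bank1 3->3 [HIT]
step 3: bank2 5->2 [CONFLICT]
step 4: bank1 3->3 [HIT]
step 5: bank2 2->2 [HIT]
step 6: bank1 3->0 [CONFLICT]
step 7: bank1 0->4 [CONFLICT]
step 8: bank2 2->4 [CONFLICT]
step 9: bank1 4->5 [CONFLICT]
step 10: bank1 5->5 [HIT]

COUNT = 5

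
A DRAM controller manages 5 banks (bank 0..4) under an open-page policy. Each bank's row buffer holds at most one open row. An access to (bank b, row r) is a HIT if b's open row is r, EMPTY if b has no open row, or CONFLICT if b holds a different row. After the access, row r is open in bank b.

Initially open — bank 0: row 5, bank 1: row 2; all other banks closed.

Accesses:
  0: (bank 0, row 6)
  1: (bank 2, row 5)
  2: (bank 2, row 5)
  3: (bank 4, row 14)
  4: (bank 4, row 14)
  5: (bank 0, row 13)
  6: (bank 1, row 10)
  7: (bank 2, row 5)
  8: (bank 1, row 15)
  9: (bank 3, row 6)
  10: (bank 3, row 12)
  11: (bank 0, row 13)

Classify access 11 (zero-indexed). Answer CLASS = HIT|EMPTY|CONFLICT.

#0 (0,6) C  (was 5)
#1 (2,5) E
#2 (2,5) H  (was 5)
#3 (4,14) E
#4 (4,14) H  (was 14)
#5 (0,13) C  (was 6)
#6 (1,10) C  (was 2)
#7 (2,5) H  (was 5)
#8 (1,15) C  (was 10)
#9 (3,6) E
#10 (3,12) C  (was 6)
#11 (0,13) H  (was 13)

CLASS = HIT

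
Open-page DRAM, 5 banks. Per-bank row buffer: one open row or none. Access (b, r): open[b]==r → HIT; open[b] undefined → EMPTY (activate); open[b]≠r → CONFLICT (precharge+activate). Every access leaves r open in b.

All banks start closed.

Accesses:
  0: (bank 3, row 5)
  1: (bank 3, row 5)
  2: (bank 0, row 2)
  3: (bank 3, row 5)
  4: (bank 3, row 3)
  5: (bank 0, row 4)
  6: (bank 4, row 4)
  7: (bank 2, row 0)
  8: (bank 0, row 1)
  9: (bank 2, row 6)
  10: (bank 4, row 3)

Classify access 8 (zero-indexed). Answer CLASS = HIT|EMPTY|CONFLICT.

CLASS = CONFLICT

  [0] b3 r5: no row ⇒ E
  [1] b3 r5: had r5 ⇒ H
  [2] b0 r2: no row ⇒ E
  [3] b3 r5: had r5 ⇒ H
  [4] b3 r3: had r5 ⇒ C
  [5] b0 r4: had r2 ⇒ C
  [6] b4 r4: no row ⇒ E
  [7] b2 r0: no row ⇒ E
  [8] b0 r1: had r4 ⇒ C
  [9] b2 r6: had r0 ⇒ C
  [10] b4 r3: had r4 ⇒ C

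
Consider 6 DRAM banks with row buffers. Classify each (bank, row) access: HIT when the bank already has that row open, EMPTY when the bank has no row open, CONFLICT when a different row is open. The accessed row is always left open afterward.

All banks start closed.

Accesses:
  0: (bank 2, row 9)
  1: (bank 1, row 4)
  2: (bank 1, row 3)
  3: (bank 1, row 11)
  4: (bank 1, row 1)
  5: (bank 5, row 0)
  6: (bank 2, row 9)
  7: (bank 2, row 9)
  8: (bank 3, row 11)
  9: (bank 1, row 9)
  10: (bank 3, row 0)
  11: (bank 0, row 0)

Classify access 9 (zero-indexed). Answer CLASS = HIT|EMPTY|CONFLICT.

0: bank 2 row 9 — prev None → EMPTY
1: bank 1 row 4 — prev None → EMPTY
2: bank 1 row 3 — prev 4 → CONFLICT
3: bank 1 row 11 — prev 3 → CONFLICT
4: bank 1 row 1 — prev 11 → CONFLICT
5: bank 5 row 0 — prev None → EMPTY
6: bank 2 row 9 — prev 9 → HIT
7: bank 2 row 9 — prev 9 → HIT
8: bank 3 row 11 — prev None → EMPTY
9: bank 1 row 9 — prev 1 → CONFLICT
10: bank 3 row 0 — prev 11 → CONFLICT
11: bank 0 row 0 — prev None → EMPTY

CLASS = CONFLICT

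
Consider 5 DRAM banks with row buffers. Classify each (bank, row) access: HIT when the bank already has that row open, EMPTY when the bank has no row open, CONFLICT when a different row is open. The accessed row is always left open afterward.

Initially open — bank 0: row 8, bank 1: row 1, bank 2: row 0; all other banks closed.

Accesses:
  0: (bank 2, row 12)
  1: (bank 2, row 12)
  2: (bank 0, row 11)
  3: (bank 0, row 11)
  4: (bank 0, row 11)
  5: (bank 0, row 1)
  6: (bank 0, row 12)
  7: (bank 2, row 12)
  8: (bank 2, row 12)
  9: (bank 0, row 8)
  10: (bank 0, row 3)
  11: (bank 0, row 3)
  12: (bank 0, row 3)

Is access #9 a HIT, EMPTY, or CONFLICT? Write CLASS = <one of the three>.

CLASS = CONFLICT

#0 (2,12) C  (was 0)
#1 (2,12) H  (was 12)
#2 (0,11) C  (was 8)
#3 (0,11) H  (was 11)
#4 (0,11) H  (was 11)
#5 (0,1) C  (was 11)
#6 (0,12) C  (was 1)
#7 (2,12) H  (was 12)
#8 (2,12) H  (was 12)
#9 (0,8) C  (was 12)
#10 (0,3) C  (was 8)
#11 (0,3) H  (was 3)
#12 (0,3) H  (was 3)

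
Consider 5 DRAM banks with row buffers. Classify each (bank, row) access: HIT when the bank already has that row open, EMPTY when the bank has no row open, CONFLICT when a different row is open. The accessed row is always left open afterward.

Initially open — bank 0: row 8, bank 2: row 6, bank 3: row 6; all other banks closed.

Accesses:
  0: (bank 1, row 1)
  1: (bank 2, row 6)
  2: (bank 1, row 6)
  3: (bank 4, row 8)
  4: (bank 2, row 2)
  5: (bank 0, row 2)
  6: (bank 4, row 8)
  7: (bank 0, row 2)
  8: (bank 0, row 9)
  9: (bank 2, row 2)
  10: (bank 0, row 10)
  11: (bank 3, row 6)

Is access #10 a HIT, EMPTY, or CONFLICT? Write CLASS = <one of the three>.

step 0: bank1 None->1 [EMPTY]
step 1: bank2 6->6 [HIT]
step 2: bank1 1->6 [CONFLICT]
step 3: bank4 None->8 [EMPTY]
step 4: bank2 6->2 [CONFLICT]
step 5: bank0 8->2 [CONFLICT]
step 6: bank4 8->8 [HIT]
step 7: bank0 2->2 [HIT]
step 8: bank0 2->9 [CONFLICT]
step 9: bank2 2->2 [HIT]
step 10: bank0 9->10 [CONFLICT]
step 11: bank3 6->6 [HIT]

CLASS = CONFLICT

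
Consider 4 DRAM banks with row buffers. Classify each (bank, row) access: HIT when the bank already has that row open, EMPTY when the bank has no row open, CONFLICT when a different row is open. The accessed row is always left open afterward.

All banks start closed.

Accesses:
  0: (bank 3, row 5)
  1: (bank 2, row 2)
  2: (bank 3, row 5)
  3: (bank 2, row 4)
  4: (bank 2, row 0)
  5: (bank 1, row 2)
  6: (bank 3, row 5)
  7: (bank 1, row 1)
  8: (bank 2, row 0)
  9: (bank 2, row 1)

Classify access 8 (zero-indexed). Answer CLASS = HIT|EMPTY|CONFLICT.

CLASS = HIT

0: bank 3 row 5 — prev None → EMPTY
1: bank 2 row 2 — prev None → EMPTY
2: bank 3 row 5 — prev 5 → HIT
3: bank 2 row 4 — prev 2 → CONFLICT
4: bank 2 row 0 — prev 4 → CONFLICT
5: bank 1 row 2 — prev None → EMPTY
6: bank 3 row 5 — prev 5 → HIT
7: bank 1 row 1 — prev 2 → CONFLICT
8: bank 2 row 0 — prev 0 → HIT
9: bank 2 row 1 — prev 0 → CONFLICT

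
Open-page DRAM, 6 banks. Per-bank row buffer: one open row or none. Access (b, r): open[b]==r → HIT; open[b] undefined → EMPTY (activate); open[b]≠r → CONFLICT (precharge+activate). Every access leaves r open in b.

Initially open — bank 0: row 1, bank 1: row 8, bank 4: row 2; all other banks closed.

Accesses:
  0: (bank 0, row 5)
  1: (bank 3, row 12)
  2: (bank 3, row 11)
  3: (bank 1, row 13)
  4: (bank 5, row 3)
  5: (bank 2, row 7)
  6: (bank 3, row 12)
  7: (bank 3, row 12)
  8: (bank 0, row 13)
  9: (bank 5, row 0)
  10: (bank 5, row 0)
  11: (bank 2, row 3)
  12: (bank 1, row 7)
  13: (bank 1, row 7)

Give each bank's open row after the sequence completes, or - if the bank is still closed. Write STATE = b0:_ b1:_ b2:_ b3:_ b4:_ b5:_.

step 0: bank0 1->5 [CONFLICT]
step 1: bank3 None->12 [EMPTY]
step 2: bank3 12->11 [CONFLICT]
step 3: bank1 8->13 [CONFLICT]
step 4: bank5 None->3 [EMPTY]
step 5: bank2 None->7 [EMPTY]
step 6: bank3 11->12 [CONFLICT]
step 7: bank3 12->12 [HIT]
step 8: bank0 5->13 [CONFLICT]
step 9: bank5 3->0 [CONFLICT]
step 10: bank5 0->0 [HIT]
step 11: bank2 7->3 [CONFLICT]
step 12: bank1 13->7 [CONFLICT]
step 13: bank1 7->7 [HIT]

STATE = b0:13 b1:7 b2:3 b3:12 b4:2 b5:0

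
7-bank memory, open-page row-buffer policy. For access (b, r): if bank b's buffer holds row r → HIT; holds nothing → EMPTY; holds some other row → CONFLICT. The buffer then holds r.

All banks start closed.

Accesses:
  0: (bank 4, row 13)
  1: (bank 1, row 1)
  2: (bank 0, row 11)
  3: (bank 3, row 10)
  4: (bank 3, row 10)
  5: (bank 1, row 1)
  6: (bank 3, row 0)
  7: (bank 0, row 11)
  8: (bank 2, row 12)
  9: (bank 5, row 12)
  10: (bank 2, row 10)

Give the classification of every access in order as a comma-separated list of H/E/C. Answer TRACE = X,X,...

TRACE = E,E,E,E,H,H,C,H,E,E,C

0: bank 4 row 13 — prev None → EMPTY
1: bank 1 row 1 — prev None → EMPTY
2: bank 0 row 11 — prev None → EMPTY
3: bank 3 row 10 — prev None → EMPTY
4: bank 3 row 10 — prev 10 → HIT
5: bank 1 row 1 — prev 1 → HIT
6: bank 3 row 0 — prev 10 → CONFLICT
7: bank 0 row 11 — prev 11 → HIT
8: bank 2 row 12 — prev None → EMPTY
9: bank 5 row 12 — prev None → EMPTY
10: bank 2 row 10 — prev 12 → CONFLICT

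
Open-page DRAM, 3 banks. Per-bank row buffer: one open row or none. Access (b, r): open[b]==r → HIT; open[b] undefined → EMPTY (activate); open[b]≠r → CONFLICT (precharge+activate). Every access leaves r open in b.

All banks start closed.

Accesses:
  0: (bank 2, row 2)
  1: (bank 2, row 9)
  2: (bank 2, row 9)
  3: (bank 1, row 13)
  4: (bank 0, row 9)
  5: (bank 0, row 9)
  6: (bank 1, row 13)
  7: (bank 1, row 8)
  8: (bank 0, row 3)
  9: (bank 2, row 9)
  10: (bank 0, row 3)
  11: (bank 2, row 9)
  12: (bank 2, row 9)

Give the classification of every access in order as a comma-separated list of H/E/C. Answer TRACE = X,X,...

  [0] b2 r2: no row ⇒ E
  [1] b2 r9: had r2 ⇒ C
  [2] b2 r9: had r9 ⇒ H
  [3] b1 r13: no row ⇒ E
  [4] b0 r9: no row ⇒ E
  [5] b0 r9: had r9 ⇒ H
  [6] b1 r13: had r13 ⇒ H
  [7] b1 r8: had r13 ⇒ C
  [8] b0 r3: had r9 ⇒ C
  [9] b2 r9: had r9 ⇒ H
  [10] b0 r3: had r3 ⇒ H
  [11] b2 r9: had r9 ⇒ H
  [12] b2 r9: had r9 ⇒ H

TRACE = E,C,H,E,E,H,H,C,C,H,H,H,H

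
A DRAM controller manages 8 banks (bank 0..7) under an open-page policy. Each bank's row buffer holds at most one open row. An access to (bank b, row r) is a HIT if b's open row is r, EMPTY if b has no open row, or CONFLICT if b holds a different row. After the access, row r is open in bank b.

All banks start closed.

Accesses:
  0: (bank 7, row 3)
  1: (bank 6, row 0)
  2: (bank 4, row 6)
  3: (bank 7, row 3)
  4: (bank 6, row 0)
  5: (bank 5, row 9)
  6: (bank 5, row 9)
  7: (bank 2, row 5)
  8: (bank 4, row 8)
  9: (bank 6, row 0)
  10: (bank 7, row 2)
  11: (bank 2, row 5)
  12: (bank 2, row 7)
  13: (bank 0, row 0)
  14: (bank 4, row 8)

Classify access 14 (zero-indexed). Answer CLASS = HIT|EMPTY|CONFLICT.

  [0] b7 r3: no row ⇒ E
  [1] b6 r0: no row ⇒ E
  [2] b4 r6: no row ⇒ E
  [3] b7 r3: had r3 ⇒ H
  [4] b6 r0: had r0 ⇒ H
  [5] b5 r9: no row ⇒ E
  [6] b5 r9: had r9 ⇒ H
  [7] b2 r5: no row ⇒ E
  [8] b4 r8: had r6 ⇒ C
  [9] b6 r0: had r0 ⇒ H
  [10] b7 r2: had r3 ⇒ C
  [11] b2 r5: had r5 ⇒ H
  [12] b2 r7: had r5 ⇒ C
  [13] b0 r0: no row ⇒ E
  [14] b4 r8: had r8 ⇒ H

CLASS = HIT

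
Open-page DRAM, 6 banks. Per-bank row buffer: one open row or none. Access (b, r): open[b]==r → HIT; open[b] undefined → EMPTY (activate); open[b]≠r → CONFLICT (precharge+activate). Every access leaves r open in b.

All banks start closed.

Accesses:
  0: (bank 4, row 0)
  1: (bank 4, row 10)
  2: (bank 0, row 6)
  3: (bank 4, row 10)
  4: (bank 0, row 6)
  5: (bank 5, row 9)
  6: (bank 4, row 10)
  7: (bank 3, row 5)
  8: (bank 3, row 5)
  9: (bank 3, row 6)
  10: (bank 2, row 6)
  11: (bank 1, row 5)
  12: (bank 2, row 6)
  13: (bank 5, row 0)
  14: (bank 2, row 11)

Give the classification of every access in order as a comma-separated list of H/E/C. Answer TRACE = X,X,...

TRACE = E,C,E,H,H,E,H,E,H,C,E,E,H,C,C

step 0: bank4 None->0 [EMPTY]
step 1: bank4 0->10 [CONFLICT]
step 2: bank0 None->6 [EMPTY]
step 3: bank4 10->10 [HIT]
step 4: bank0 6->6 [HIT]
step 5: bank5 None->9 [EMPTY]
step 6: bank4 10->10 [HIT]
step 7: bank3 None->5 [EMPTY]
step 8: bank3 5->5 [HIT]
step 9: bank3 5->6 [CONFLICT]
step 10: bank2 None->6 [EMPTY]
step 11: bank1 None->5 [EMPTY]
step 12: bank2 6->6 [HIT]
step 13: bank5 9->0 [CONFLICT]
step 14: bank2 6->11 [CONFLICT]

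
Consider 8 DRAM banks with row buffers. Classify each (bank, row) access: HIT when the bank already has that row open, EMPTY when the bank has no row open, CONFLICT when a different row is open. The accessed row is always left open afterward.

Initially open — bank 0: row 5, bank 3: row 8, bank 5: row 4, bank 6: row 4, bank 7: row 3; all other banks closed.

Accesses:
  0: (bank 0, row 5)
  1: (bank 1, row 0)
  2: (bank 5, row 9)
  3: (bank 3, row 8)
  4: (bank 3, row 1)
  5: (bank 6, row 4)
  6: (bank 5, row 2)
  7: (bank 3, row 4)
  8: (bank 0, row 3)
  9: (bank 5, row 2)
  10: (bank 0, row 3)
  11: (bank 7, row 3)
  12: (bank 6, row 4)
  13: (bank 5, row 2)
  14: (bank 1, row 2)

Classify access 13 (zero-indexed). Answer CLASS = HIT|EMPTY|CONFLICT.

CLASS = HIT

0: bank 0 row 5 — prev 5 → HIT
1: bank 1 row 0 — prev None → EMPTY
2: bank 5 row 9 — prev 4 → CONFLICT
3: bank 3 row 8 — prev 8 → HIT
4: bank 3 row 1 — prev 8 → CONFLICT
5: bank 6 row 4 — prev 4 → HIT
6: bank 5 row 2 — prev 9 → CONFLICT
7: bank 3 row 4 — prev 1 → CONFLICT
8: bank 0 row 3 — prev 5 → CONFLICT
9: bank 5 row 2 — prev 2 → HIT
10: bank 0 row 3 — prev 3 → HIT
11: bank 7 row 3 — prev 3 → HIT
12: bank 6 row 4 — prev 4 → HIT
13: bank 5 row 2 — prev 2 → HIT
14: bank 1 row 2 — prev 0 → CONFLICT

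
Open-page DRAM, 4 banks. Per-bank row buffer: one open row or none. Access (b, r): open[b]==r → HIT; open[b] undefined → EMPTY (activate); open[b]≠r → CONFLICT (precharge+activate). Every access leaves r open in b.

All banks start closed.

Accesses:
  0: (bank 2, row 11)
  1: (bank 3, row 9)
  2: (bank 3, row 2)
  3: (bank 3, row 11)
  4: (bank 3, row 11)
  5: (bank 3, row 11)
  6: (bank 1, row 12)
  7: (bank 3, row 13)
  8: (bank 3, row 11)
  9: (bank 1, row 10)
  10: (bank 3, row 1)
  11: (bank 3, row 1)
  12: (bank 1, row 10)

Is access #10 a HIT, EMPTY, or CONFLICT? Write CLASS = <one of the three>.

CLASS = CONFLICT

  [0] b2 r11: no row ⇒ E
  [1] b3 r9: no row ⇒ E
  [2] b3 r2: had r9 ⇒ C
  [3] b3 r11: had r2 ⇒ C
  [4] b3 r11: had r11 ⇒ H
  [5] b3 r11: had r11 ⇒ H
  [6] b1 r12: no row ⇒ E
  [7] b3 r13: had r11 ⇒ C
  [8] b3 r11: had r13 ⇒ C
  [9] b1 r10: had r12 ⇒ C
  [10] b3 r1: had r11 ⇒ C
  [11] b3 r1: had r1 ⇒ H
  [12] b1 r10: had r10 ⇒ H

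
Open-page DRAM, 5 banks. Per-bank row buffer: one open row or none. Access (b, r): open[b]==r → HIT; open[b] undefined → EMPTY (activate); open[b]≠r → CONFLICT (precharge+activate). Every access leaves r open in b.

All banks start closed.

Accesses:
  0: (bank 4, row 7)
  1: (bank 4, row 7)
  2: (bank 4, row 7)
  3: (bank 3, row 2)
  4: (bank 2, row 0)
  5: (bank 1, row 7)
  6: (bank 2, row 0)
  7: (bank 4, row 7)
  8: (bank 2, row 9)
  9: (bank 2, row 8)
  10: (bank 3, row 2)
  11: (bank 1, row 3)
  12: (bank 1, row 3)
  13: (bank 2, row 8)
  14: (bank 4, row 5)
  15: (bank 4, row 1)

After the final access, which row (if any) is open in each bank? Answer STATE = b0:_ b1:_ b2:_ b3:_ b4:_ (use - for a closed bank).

STATE = b0:- b1:3 b2:8 b3:2 b4:1

step 0: bank4 None->7 [EMPTY]
step 1: bank4 7->7 [HIT]
step 2: bank4 7->7 [HIT]
step 3: bank3 None->2 [EMPTY]
step 4: bank2 None->0 [EMPTY]
step 5: bank1 None->7 [EMPTY]
step 6: bank2 0->0 [HIT]
step 7: bank4 7->7 [HIT]
step 8: bank2 0->9 [CONFLICT]
step 9: bank2 9->8 [CONFLICT]
step 10: bank3 2->2 [HIT]
step 11: bank1 7->3 [CONFLICT]
step 12: bank1 3->3 [HIT]
step 13: bank2 8->8 [HIT]
step 14: bank4 7->5 [CONFLICT]
step 15: bank4 5->1 [CONFLICT]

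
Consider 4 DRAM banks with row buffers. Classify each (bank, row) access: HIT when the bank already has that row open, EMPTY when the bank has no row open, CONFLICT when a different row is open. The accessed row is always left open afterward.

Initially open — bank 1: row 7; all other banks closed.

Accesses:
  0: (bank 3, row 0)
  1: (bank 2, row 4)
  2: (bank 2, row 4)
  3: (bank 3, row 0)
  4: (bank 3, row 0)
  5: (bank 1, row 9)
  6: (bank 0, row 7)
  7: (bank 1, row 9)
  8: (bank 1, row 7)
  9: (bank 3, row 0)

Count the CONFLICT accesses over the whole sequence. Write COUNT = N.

0: bank 3 row 0 — prev None → EMPTY
1: bank 2 row 4 — prev None → EMPTY
2: bank 2 row 4 — prev 4 → HIT
3: bank 3 row 0 — prev 0 → HIT
4: bank 3 row 0 — prev 0 → HIT
5: bank 1 row 9 — prev 7 → CONFLICT
6: bank 0 row 7 — prev None → EMPTY
7: bank 1 row 9 — prev 9 → HIT
8: bank 1 row 7 — prev 9 → CONFLICT
9: bank 3 row 0 — prev 0 → HIT

COUNT = 2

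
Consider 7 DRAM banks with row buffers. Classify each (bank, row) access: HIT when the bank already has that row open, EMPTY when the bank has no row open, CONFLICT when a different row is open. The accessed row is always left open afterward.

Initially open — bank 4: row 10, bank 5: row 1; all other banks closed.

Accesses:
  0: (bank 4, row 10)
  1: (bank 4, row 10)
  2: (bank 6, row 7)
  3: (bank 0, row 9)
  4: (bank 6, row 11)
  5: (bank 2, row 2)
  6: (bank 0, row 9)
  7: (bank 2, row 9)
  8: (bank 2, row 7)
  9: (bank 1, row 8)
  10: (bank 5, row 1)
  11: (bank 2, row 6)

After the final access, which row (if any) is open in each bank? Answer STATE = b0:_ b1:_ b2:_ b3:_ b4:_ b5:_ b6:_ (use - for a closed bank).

STATE = b0:9 b1:8 b2:6 b3:- b4:10 b5:1 b6:11

  [0] b4 r10: had r10 ⇒ H
  [1] b4 r10: had r10 ⇒ H
  [2] b6 r7: no row ⇒ E
  [3] b0 r9: no row ⇒ E
  [4] b6 r11: had r7 ⇒ C
  [5] b2 r2: no row ⇒ E
  [6] b0 r9: had r9 ⇒ H
  [7] b2 r9: had r2 ⇒ C
  [8] b2 r7: had r9 ⇒ C
  [9] b1 r8: no row ⇒ E
  [10] b5 r1: had r1 ⇒ H
  [11] b2 r6: had r7 ⇒ C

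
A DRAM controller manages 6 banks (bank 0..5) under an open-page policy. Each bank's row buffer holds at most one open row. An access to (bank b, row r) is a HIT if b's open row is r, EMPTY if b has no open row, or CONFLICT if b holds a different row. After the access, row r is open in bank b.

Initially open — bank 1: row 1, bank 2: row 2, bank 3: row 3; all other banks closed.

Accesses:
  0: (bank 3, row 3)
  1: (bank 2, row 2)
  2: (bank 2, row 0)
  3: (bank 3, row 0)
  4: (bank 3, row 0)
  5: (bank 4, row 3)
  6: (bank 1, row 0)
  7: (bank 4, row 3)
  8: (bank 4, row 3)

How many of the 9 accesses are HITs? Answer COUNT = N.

COUNT = 5

  [0] b3 r3: had r3 ⇒ H
  [1] b2 r2: had r2 ⇒ H
  [2] b2 r0: had r2 ⇒ C
  [3] b3 r0: had r3 ⇒ C
  [4] b3 r0: had r0 ⇒ H
  [5] b4 r3: no row ⇒ E
  [6] b1 r0: had r1 ⇒ C
  [7] b4 r3: had r3 ⇒ H
  [8] b4 r3: had r3 ⇒ H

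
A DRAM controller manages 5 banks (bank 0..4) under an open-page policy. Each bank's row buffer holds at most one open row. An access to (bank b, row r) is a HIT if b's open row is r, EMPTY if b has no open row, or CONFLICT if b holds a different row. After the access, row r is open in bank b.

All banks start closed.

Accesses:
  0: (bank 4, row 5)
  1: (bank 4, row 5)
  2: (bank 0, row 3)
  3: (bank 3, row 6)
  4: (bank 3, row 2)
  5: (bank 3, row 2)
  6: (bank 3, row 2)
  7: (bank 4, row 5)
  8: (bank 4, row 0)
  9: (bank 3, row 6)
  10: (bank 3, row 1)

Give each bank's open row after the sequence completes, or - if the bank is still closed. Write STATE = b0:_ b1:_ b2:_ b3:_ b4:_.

#0 (4,5) E
#1 (4,5) H  (was 5)
#2 (0,3) E
#3 (3,6) E
#4 (3,2) C  (was 6)
#5 (3,2) H  (was 2)
#6 (3,2) H  (was 2)
#7 (4,5) H  (was 5)
#8 (4,0) C  (was 5)
#9 (3,6) C  (was 2)
#10 (3,1) C  (was 6)

STATE = b0:3 b1:- b2:- b3:1 b4:0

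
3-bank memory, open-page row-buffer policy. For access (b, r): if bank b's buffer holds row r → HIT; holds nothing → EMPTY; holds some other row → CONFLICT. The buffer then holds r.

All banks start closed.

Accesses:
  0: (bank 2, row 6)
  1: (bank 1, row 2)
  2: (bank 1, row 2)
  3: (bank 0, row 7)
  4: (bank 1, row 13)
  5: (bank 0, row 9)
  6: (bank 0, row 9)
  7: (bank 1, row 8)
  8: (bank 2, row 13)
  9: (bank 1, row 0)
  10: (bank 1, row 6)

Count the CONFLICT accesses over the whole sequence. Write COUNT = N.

COUNT = 6

0: bank 2 row 6 — prev None → EMPTY
1: bank 1 row 2 — prev None → EMPTY
2: bank 1 row 2 — prev 2 → HIT
3: bank 0 row 7 — prev None → EMPTY
4: bank 1 row 13 — prev 2 → CONFLICT
5: bank 0 row 9 — prev 7 → CONFLICT
6: bank 0 row 9 — prev 9 → HIT
7: bank 1 row 8 — prev 13 → CONFLICT
8: bank 2 row 13 — prev 6 → CONFLICT
9: bank 1 row 0 — prev 8 → CONFLICT
10: bank 1 row 6 — prev 0 → CONFLICT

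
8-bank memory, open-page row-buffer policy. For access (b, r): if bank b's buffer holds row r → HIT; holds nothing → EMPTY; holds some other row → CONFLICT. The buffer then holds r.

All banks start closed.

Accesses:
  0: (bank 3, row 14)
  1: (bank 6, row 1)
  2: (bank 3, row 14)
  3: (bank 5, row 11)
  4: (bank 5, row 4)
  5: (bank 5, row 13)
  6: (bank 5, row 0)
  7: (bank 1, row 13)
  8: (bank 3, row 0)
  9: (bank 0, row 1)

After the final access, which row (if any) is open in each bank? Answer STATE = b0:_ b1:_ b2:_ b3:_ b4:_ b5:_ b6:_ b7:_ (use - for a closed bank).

STATE = b0:1 b1:13 b2:- b3:0 b4:- b5:0 b6:1 b7:-

0: bank 3 row 14 — prev None → EMPTY
1: bank 6 row 1 — prev None → EMPTY
2: bank 3 row 14 — prev 14 → HIT
3: bank 5 row 11 — prev None → EMPTY
4: bank 5 row 4 — prev 11 → CONFLICT
5: bank 5 row 13 — prev 4 → CONFLICT
6: bank 5 row 0 — prev 13 → CONFLICT
7: bank 1 row 13 — prev None → EMPTY
8: bank 3 row 0 — prev 14 → CONFLICT
9: bank 0 row 1 — prev None → EMPTY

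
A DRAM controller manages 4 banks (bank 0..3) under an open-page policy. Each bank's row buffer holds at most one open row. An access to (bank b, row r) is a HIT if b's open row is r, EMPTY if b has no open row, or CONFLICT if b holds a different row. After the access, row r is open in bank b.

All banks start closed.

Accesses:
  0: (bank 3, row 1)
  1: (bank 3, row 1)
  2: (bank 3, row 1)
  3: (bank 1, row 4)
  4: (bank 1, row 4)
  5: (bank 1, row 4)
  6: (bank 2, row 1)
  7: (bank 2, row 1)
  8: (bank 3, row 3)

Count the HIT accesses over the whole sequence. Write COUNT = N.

COUNT = 5

  [0] b3 r1: no row ⇒ E
  [1] b3 r1: had r1 ⇒ H
  [2] b3 r1: had r1 ⇒ H
  [3] b1 r4: no row ⇒ E
  [4] b1 r4: had r4 ⇒ H
  [5] b1 r4: had r4 ⇒ H
  [6] b2 r1: no row ⇒ E
  [7] b2 r1: had r1 ⇒ H
  [8] b3 r3: had r1 ⇒ C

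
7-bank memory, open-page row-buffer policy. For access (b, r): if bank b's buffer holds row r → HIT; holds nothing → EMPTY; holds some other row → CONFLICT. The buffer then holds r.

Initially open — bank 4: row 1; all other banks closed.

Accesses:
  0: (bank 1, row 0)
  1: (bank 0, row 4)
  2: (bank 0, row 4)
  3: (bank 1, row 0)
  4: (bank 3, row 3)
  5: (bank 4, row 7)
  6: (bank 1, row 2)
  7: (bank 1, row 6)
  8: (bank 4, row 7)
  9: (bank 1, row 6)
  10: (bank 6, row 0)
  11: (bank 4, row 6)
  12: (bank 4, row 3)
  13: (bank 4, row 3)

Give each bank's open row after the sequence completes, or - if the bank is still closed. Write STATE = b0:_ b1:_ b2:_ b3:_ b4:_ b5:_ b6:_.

step 0: bank1 None->0 [EMPTY]
step 1: bank0 None->4 [EMPTY]
step 2: bank0 4->4 [HIT]
step 3: bank1 0->0 [HIT]
step 4: bank3 None->3 [EMPTY]
step 5: bank4 1->7 [CONFLICT]
step 6: bank1 0->2 [CONFLICT]
step 7: bank1 2->6 [CONFLICT]
step 8: bank4 7->7 [HIT]
step 9: bank1 6->6 [HIT]
step 10: bank6 None->0 [EMPTY]
step 11: bank4 7->6 [CONFLICT]
step 12: bank4 6->3 [CONFLICT]
step 13: bank4 3->3 [HIT]

STATE = b0:4 b1:6 b2:- b3:3 b4:3 b5:- b6:0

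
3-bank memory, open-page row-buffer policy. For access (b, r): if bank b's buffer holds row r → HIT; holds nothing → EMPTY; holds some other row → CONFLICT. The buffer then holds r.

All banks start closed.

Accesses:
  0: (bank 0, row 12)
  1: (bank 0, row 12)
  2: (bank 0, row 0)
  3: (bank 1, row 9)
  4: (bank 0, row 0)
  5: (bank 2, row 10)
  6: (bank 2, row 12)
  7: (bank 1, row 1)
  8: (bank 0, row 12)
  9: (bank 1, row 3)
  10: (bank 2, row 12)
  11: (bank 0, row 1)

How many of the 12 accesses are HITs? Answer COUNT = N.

0: bank 0 row 12 — prev None → EMPTY
1: bank 0 row 12 — prev 12 → HIT
2: bank 0 row 0 — prev 12 → CONFLICT
3: bank 1 row 9 — prev None → EMPTY
4: bank 0 row 0 — prev 0 → HIT
5: bank 2 row 10 — prev None → EMPTY
6: bank 2 row 12 — prev 10 → CONFLICT
7: bank 1 row 1 — prev 9 → CONFLICT
8: bank 0 row 12 — prev 0 → CONFLICT
9: bank 1 row 3 — prev 1 → CONFLICT
10: bank 2 row 12 — prev 12 → HIT
11: bank 0 row 1 — prev 12 → CONFLICT

COUNT = 3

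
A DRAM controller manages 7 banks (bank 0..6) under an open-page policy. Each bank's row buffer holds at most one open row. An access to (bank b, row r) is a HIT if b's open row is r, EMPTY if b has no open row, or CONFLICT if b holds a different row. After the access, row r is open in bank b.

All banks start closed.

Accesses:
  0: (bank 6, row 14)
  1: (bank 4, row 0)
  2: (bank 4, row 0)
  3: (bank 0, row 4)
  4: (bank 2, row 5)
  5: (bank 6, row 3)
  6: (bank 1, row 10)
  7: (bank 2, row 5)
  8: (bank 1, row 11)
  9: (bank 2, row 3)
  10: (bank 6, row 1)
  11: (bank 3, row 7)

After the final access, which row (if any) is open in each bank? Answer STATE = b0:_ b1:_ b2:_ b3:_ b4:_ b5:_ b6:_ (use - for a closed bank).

  [0] b6 r14: no row ⇒ E
  [1] b4 r0: no row ⇒ E
  [2] b4 r0: had r0 ⇒ H
  [3] b0 r4: no row ⇒ E
  [4] b2 r5: no row ⇒ E
  [5] b6 r3: had r14 ⇒ C
  [6] b1 r10: no row ⇒ E
  [7] b2 r5: had r5 ⇒ H
  [8] b1 r11: had r10 ⇒ C
  [9] b2 r3: had r5 ⇒ C
  [10] b6 r1: had r3 ⇒ C
  [11] b3 r7: no row ⇒ E

STATE = b0:4 b1:11 b2:3 b3:7 b4:0 b5:- b6:1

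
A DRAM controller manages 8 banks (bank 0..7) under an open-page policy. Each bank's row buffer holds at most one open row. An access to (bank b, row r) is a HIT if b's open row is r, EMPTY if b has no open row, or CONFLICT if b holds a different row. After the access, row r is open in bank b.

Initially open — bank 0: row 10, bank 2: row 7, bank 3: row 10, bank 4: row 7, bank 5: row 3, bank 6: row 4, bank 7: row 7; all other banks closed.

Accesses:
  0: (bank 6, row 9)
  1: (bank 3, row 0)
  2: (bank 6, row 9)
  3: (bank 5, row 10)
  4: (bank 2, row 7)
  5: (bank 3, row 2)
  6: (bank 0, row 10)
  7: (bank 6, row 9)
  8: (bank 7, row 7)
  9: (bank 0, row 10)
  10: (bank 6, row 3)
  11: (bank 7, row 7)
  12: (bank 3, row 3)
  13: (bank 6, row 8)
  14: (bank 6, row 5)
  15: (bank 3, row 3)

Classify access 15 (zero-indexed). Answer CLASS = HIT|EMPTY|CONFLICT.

step 0: bank6 4->9 [CONFLICT]
step 1: bank3 10->0 [CONFLICT]
step 2: bank6 9->9 [HIT]
step 3: bank5 3->10 [CONFLICT]
step 4: bank2 7->7 [HIT]
step 5: bank3 0->2 [CONFLICT]
step 6: bank0 10->10 [HIT]
step 7: bank6 9->9 [HIT]
step 8: bank7 7->7 [HIT]
step 9: bank0 10->10 [HIT]
step 10: bank6 9->3 [CONFLICT]
step 11: bank7 7->7 [HIT]
step 12: bank3 2->3 [CONFLICT]
step 13: bank6 3->8 [CONFLICT]
step 14: bank6 8->5 [CONFLICT]
step 15: bank3 3->3 [HIT]

CLASS = HIT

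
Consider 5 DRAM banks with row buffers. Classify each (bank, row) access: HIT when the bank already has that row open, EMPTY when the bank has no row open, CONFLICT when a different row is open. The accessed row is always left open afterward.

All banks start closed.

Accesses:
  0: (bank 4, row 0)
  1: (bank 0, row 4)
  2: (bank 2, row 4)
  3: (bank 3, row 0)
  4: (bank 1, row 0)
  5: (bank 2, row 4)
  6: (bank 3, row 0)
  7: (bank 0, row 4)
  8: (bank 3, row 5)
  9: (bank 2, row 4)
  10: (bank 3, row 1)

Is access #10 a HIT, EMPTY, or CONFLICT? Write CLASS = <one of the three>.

CLASS = CONFLICT

  [0] b4 r0: no row ⇒ E
  [1] b0 r4: no row ⇒ E
  [2] b2 r4: no row ⇒ E
  [3] b3 r0: no row ⇒ E
  [4] b1 r0: no row ⇒ E
  [5] b2 r4: had r4 ⇒ H
  [6] b3 r0: had r0 ⇒ H
  [7] b0 r4: had r4 ⇒ H
  [8] b3 r5: had r0 ⇒ C
  [9] b2 r4: had r4 ⇒ H
  [10] b3 r1: had r5 ⇒ C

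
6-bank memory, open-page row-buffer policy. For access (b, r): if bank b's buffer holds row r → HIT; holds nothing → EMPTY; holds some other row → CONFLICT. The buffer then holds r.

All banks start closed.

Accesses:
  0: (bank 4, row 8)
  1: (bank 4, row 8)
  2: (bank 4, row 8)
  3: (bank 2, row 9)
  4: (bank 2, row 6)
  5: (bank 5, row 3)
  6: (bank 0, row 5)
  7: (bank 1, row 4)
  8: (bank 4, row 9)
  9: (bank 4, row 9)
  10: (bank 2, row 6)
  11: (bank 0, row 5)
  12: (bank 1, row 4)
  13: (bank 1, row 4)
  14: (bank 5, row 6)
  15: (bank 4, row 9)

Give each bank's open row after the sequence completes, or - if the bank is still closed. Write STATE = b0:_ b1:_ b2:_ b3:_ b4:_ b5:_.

STATE = b0:5 b1:4 b2:6 b3:- b4:9 b5:6

0: bank 4 row 8 — prev None → EMPTY
1: bank 4 row 8 — prev 8 → HIT
2: bank 4 row 8 — prev 8 → HIT
3: bank 2 row 9 — prev None → EMPTY
4: bank 2 row 6 — prev 9 → CONFLICT
5: bank 5 row 3 — prev None → EMPTY
6: bank 0 row 5 — prev None → EMPTY
7: bank 1 row 4 — prev None → EMPTY
8: bank 4 row 9 — prev 8 → CONFLICT
9: bank 4 row 9 — prev 9 → HIT
10: bank 2 row 6 — prev 6 → HIT
11: bank 0 row 5 — prev 5 → HIT
12: bank 1 row 4 — prev 4 → HIT
13: bank 1 row 4 — prev 4 → HIT
14: bank 5 row 6 — prev 3 → CONFLICT
15: bank 4 row 9 — prev 9 → HIT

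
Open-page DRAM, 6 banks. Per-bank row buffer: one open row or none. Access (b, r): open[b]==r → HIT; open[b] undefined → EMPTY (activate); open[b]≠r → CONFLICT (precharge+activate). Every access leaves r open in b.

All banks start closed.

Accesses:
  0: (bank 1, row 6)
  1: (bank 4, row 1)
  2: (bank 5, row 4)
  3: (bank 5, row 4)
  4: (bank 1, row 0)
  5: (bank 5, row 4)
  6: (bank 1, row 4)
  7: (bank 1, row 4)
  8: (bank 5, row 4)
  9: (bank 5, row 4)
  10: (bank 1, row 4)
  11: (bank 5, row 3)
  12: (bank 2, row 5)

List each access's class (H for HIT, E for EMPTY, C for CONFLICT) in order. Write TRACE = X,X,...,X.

  [0] b1 r6: no row ⇒ E
  [1] b4 r1: no row ⇒ E
  [2] b5 r4: no row ⇒ E
  [3] b5 r4: had r4 ⇒ H
  [4] b1 r0: had r6 ⇒ C
  [5] b5 r4: had r4 ⇒ H
  [6] b1 r4: had r0 ⇒ C
  [7] b1 r4: had r4 ⇒ H
  [8] b5 r4: had r4 ⇒ H
  [9] b5 r4: had r4 ⇒ H
  [10] b1 r4: had r4 ⇒ H
  [11] b5 r3: had r4 ⇒ C
  [12] b2 r5: no row ⇒ E

TRACE = E,E,E,H,C,H,C,H,H,H,H,C,E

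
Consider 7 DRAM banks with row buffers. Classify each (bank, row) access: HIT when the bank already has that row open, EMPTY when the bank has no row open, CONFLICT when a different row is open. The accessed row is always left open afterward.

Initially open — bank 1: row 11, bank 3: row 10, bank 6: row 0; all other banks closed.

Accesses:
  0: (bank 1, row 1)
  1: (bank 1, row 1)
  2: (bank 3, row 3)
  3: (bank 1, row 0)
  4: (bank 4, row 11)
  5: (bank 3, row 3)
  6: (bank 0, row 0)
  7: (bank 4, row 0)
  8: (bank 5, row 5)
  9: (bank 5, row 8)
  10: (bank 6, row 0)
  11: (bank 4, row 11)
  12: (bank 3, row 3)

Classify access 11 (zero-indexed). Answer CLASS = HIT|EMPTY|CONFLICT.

#0 (1,1) C  (was 11)
#1 (1,1) H  (was 1)
#2 (3,3) C  (was 10)
#3 (1,0) C  (was 1)
#4 (4,11) E
#5 (3,3) H  (was 3)
#6 (0,0) E
#7 (4,0) C  (was 11)
#8 (5,5) E
#9 (5,8) C  (was 5)
#10 (6,0) H  (was 0)
#11 (4,11) C  (was 0)
#12 (3,3) H  (was 3)

CLASS = CONFLICT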